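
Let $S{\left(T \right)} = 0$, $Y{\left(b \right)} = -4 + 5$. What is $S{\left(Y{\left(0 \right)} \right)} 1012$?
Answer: $0$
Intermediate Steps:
$Y{\left(b \right)} = 1$
$S{\left(Y{\left(0 \right)} \right)} 1012 = 0 \cdot 1012 = 0$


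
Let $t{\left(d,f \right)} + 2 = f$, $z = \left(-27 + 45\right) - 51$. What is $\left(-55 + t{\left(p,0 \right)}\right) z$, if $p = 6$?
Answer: $1881$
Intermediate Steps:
$z = -33$ ($z = 18 - 51 = -33$)
$t{\left(d,f \right)} = -2 + f$
$\left(-55 + t{\left(p,0 \right)}\right) z = \left(-55 + \left(-2 + 0\right)\right) \left(-33\right) = \left(-55 - 2\right) \left(-33\right) = \left(-57\right) \left(-33\right) = 1881$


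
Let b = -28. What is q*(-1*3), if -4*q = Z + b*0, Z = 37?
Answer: 111/4 ≈ 27.750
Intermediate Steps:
q = -37/4 (q = -(37 - 28*0)/4 = -(37 + 0)/4 = -¼*37 = -37/4 ≈ -9.2500)
q*(-1*3) = -(-37)*3/4 = -37/4*(-3) = 111/4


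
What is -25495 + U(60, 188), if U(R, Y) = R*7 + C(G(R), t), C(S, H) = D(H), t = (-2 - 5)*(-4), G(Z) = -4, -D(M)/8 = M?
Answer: -25299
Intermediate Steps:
D(M) = -8*M
t = 28 (t = -7*(-4) = 28)
C(S, H) = -8*H
U(R, Y) = -224 + 7*R (U(R, Y) = R*7 - 8*28 = 7*R - 224 = -224 + 7*R)
-25495 + U(60, 188) = -25495 + (-224 + 7*60) = -25495 + (-224 + 420) = -25495 + 196 = -25299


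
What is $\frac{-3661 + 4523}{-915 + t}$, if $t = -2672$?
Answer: $- \frac{862}{3587} \approx -0.24031$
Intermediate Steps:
$\frac{-3661 + 4523}{-915 + t} = \frac{-3661 + 4523}{-915 - 2672} = \frac{862}{-3587} = 862 \left(- \frac{1}{3587}\right) = - \frac{862}{3587}$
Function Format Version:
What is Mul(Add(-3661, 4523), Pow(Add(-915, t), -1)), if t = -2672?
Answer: Rational(-862, 3587) ≈ -0.24031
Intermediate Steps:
Mul(Add(-3661, 4523), Pow(Add(-915, t), -1)) = Mul(Add(-3661, 4523), Pow(Add(-915, -2672), -1)) = Mul(862, Pow(-3587, -1)) = Mul(862, Rational(-1, 3587)) = Rational(-862, 3587)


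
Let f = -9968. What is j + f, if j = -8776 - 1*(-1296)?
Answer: -17448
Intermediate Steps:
j = -7480 (j = -8776 + 1296 = -7480)
j + f = -7480 - 9968 = -17448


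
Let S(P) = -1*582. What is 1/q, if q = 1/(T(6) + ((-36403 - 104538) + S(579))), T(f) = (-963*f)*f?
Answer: -176191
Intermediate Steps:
S(P) = -582
T(f) = -963*f²
q = -1/176191 (q = 1/(-963*6² + ((-36403 - 104538) - 582)) = 1/(-963*36 + (-140941 - 582)) = 1/(-34668 - 141523) = 1/(-176191) = -1/176191 ≈ -5.6757e-6)
1/q = 1/(-1/176191) = -176191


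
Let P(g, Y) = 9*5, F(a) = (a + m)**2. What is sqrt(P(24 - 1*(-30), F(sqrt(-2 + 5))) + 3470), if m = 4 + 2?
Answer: sqrt(3515) ≈ 59.287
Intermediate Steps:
m = 6
F(a) = (6 + a)**2 (F(a) = (a + 6)**2 = (6 + a)**2)
P(g, Y) = 45
sqrt(P(24 - 1*(-30), F(sqrt(-2 + 5))) + 3470) = sqrt(45 + 3470) = sqrt(3515)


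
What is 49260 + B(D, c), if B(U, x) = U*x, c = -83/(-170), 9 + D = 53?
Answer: 4188926/85 ≈ 49282.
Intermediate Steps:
D = 44 (D = -9 + 53 = 44)
c = 83/170 (c = -83*(-1/170) = 83/170 ≈ 0.48824)
49260 + B(D, c) = 49260 + 44*(83/170) = 49260 + 1826/85 = 4188926/85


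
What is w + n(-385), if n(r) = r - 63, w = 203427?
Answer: 202979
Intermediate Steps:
n(r) = -63 + r
w + n(-385) = 203427 + (-63 - 385) = 203427 - 448 = 202979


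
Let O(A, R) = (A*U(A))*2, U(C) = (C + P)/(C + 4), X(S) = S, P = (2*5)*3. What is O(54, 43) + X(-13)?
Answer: 4159/29 ≈ 143.41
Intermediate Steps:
P = 30 (P = 10*3 = 30)
U(C) = (30 + C)/(4 + C) (U(C) = (C + 30)/(C + 4) = (30 + C)/(4 + C))
O(A, R) = 2*A*(30 + A)/(4 + A) (O(A, R) = (A*((30 + A)/(4 + A)))*2 = (A*(30 + A)/(4 + A))*2 = 2*A*(30 + A)/(4 + A))
O(54, 43) + X(-13) = 2*54*(30 + 54)/(4 + 54) - 13 = 2*54*84/58 - 13 = 2*54*(1/58)*84 - 13 = 4536/29 - 13 = 4159/29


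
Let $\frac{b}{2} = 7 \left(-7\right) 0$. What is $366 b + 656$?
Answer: $656$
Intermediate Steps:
$b = 0$ ($b = 2 \cdot 7 \left(-7\right) 0 = 2 \left(\left(-49\right) 0\right) = 2 \cdot 0 = 0$)
$366 b + 656 = 366 \cdot 0 + 656 = 0 + 656 = 656$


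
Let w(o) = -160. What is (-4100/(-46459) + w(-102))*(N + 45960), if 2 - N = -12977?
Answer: -437877870260/46459 ≈ -9.4250e+6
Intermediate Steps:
N = 12979 (N = 2 - 1*(-12977) = 2 + 12977 = 12979)
(-4100/(-46459) + w(-102))*(N + 45960) = (-4100/(-46459) - 160)*(12979 + 45960) = (-4100*(-1/46459) - 160)*58939 = (4100/46459 - 160)*58939 = -7429340/46459*58939 = -437877870260/46459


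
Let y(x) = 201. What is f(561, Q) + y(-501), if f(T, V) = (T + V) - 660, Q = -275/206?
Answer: 20737/206 ≈ 100.67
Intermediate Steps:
Q = -275/206 (Q = -275*1/206 = -275/206 ≈ -1.3350)
f(T, V) = -660 + T + V
f(561, Q) + y(-501) = (-660 + 561 - 275/206) + 201 = -20669/206 + 201 = 20737/206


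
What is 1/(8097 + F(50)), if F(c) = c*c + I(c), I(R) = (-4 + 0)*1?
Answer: 1/10593 ≈ 9.4402e-5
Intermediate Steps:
I(R) = -4 (I(R) = -4*1 = -4)
F(c) = -4 + c² (F(c) = c*c - 4 = c² - 4 = -4 + c²)
1/(8097 + F(50)) = 1/(8097 + (-4 + 50²)) = 1/(8097 + (-4 + 2500)) = 1/(8097 + 2496) = 1/10593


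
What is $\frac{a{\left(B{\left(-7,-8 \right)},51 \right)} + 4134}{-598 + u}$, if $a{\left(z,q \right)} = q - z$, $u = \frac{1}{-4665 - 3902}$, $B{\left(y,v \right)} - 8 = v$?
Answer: $- \frac{11950965}{1707689} \approx -6.9983$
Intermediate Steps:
$B{\left(y,v \right)} = 8 + v$
$u = - \frac{1}{8567}$ ($u = \frac{1}{-8567} = - \frac{1}{8567} \approx -0.00011673$)
$\frac{a{\left(B{\left(-7,-8 \right)},51 \right)} + 4134}{-598 + u} = \frac{\left(51 - \left(8 - 8\right)\right) + 4134}{-598 - \frac{1}{8567}} = \frac{\left(51 - 0\right) + 4134}{- \frac{5123067}{8567}} = \left(\left(51 + 0\right) + 4134\right) \left(- \frac{8567}{5123067}\right) = \left(51 + 4134\right) \left(- \frac{8567}{5123067}\right) = 4185 \left(- \frac{8567}{5123067}\right) = - \frac{11950965}{1707689}$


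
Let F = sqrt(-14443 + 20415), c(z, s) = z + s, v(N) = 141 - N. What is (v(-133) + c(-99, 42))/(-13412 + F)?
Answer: -727601/44968943 - 217*sqrt(1493)/89937886 ≈ -0.016273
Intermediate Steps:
c(z, s) = s + z
F = 2*sqrt(1493) (F = sqrt(5972) = 2*sqrt(1493) ≈ 77.279)
(v(-133) + c(-99, 42))/(-13412 + F) = ((141 - 1*(-133)) + (42 - 99))/(-13412 + 2*sqrt(1493)) = ((141 + 133) - 57)/(-13412 + 2*sqrt(1493)) = (274 - 57)/(-13412 + 2*sqrt(1493)) = 217/(-13412 + 2*sqrt(1493))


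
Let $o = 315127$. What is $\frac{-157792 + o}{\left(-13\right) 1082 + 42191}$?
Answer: $\frac{10489}{1875} \approx 5.5941$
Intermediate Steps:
$\frac{-157792 + o}{\left(-13\right) 1082 + 42191} = \frac{-157792 + 315127}{\left(-13\right) 1082 + 42191} = \frac{157335}{-14066 + 42191} = \frac{157335}{28125} = 157335 \cdot \frac{1}{28125} = \frac{10489}{1875}$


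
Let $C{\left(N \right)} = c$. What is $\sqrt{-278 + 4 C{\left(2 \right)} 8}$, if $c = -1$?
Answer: $i \sqrt{310} \approx 17.607 i$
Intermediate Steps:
$C{\left(N \right)} = -1$
$\sqrt{-278 + 4 C{\left(2 \right)} 8} = \sqrt{-278 + 4 \left(-1\right) 8} = \sqrt{-278 - 32} = \sqrt{-310} = i \sqrt{310}$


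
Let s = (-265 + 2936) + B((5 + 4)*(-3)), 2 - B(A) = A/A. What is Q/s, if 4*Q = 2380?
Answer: 595/2672 ≈ 0.22268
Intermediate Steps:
Q = 595 (Q = (1/4)*2380 = 595)
B(A) = 1 (B(A) = 2 - A/A = 2 - 1*1 = 2 - 1 = 1)
s = 2672 (s = (-265 + 2936) + 1 = 2671 + 1 = 2672)
Q/s = 595/2672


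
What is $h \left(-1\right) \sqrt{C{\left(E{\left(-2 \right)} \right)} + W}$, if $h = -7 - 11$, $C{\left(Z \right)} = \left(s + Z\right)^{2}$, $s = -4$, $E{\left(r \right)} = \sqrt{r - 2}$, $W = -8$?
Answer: $36 \sqrt{1 - 4 i} \approx 57.617 - 44.986 i$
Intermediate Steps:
$E{\left(r \right)} = \sqrt{-2 + r}$
$C{\left(Z \right)} = \left(-4 + Z\right)^{2}$
$h = -18$ ($h = -7 - 11 = -18$)
$h \left(-1\right) \sqrt{C{\left(E{\left(-2 \right)} \right)} + W} = \left(-18\right) \left(-1\right) \sqrt{\left(-4 + \sqrt{-2 - 2}\right)^{2} - 8} = 18 \sqrt{\left(-4 + \sqrt{-4}\right)^{2} - 8} = 18 \sqrt{\left(-4 + 2 i\right)^{2} - 8} = 18 \sqrt{-8 + \left(-4 + 2 i\right)^{2}}$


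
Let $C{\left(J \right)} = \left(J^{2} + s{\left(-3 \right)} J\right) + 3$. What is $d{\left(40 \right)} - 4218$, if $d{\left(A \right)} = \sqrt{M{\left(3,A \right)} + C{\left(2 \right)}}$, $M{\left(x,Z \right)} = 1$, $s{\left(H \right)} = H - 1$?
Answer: $-4218$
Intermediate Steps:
$s{\left(H \right)} = -1 + H$ ($s{\left(H \right)} = H - 1 = -1 + H$)
$C{\left(J \right)} = 3 + J^{2} - 4 J$ ($C{\left(J \right)} = \left(J^{2} + \left(-1 - 3\right) J\right) + 3 = \left(J^{2} - 4 J\right) + 3 = 3 + J^{2} - 4 J$)
$d{\left(A \right)} = 0$ ($d{\left(A \right)} = \sqrt{1 + \left(3 + 2^{2} - 8\right)} = \sqrt{1 + \left(3 + 4 - 8\right)} = \sqrt{1 - 1} = \sqrt{0} = 0$)
$d{\left(40 \right)} - 4218 = 0 - 4218 = -4218$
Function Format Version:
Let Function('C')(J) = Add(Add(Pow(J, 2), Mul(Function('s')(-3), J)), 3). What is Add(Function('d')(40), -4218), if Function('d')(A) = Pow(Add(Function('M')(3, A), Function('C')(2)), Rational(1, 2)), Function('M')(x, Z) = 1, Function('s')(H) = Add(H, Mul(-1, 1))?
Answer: -4218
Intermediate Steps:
Function('s')(H) = Add(-1, H) (Function('s')(H) = Add(H, -1) = Add(-1, H))
Function('C')(J) = Add(3, Pow(J, 2), Mul(-4, J)) (Function('C')(J) = Add(Add(Pow(J, 2), Mul(Add(-1, -3), J)), 3) = Add(Add(Pow(J, 2), Mul(-4, J)), 3) = Add(3, Pow(J, 2), Mul(-4, J)))
Function('d')(A) = 0 (Function('d')(A) = Pow(Add(1, Add(3, Pow(2, 2), Mul(-4, 2))), Rational(1, 2)) = Pow(Add(1, Add(3, 4, -8)), Rational(1, 2)) = Pow(Add(1, -1), Rational(1, 2)) = Pow(0, Rational(1, 2)) = 0)
Add(Function('d')(40), -4218) = Add(0, -4218) = -4218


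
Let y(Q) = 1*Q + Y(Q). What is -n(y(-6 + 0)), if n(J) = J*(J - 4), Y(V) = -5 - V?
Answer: -45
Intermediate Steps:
y(Q) = -5 (y(Q) = 1*Q + (-5 - Q) = Q + (-5 - Q) = -5)
n(J) = J*(-4 + J)
-n(y(-6 + 0)) = -(-5)*(-4 - 5) = -(-5)*(-9) = -1*45 = -45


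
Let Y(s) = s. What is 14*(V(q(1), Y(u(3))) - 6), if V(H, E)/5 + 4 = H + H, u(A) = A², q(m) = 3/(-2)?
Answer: -574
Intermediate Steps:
q(m) = -3/2 (q(m) = 3*(-½) = -3/2)
V(H, E) = -20 + 10*H (V(H, E) = -20 + 5*(H + H) = -20 + 5*(2*H) = -20 + 10*H)
14*(V(q(1), Y(u(3))) - 6) = 14*((-20 + 10*(-3/2)) - 6) = 14*((-20 - 15) - 6) = 14*(-35 - 6) = 14*(-41) = -574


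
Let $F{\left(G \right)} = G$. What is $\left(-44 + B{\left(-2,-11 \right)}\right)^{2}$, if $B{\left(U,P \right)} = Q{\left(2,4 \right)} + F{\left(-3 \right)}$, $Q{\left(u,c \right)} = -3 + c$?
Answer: $2116$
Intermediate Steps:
$B{\left(U,P \right)} = -2$ ($B{\left(U,P \right)} = \left(-3 + 4\right) - 3 = 1 - 3 = -2$)
$\left(-44 + B{\left(-2,-11 \right)}\right)^{2} = \left(-44 - 2\right)^{2} = \left(-46\right)^{2} = 2116$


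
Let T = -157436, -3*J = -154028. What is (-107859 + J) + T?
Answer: -641857/3 ≈ -2.1395e+5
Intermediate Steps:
J = 154028/3 (J = -⅓*(-154028) = 154028/3 ≈ 51343.)
(-107859 + J) + T = (-107859 + 154028/3) - 157436 = -169549/3 - 157436 = -641857/3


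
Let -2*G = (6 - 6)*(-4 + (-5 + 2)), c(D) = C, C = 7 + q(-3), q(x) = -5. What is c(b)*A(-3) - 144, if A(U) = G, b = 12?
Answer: -144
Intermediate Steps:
C = 2 (C = 7 - 5 = 2)
c(D) = 2
G = 0 (G = -(6 - 6)*(-4 + (-5 + 2))/2 = -0*(-4 - 3) = -0*(-7) = -½*0 = 0)
A(U) = 0
c(b)*A(-3) - 144 = 2*0 - 144 = 0 - 144 = -144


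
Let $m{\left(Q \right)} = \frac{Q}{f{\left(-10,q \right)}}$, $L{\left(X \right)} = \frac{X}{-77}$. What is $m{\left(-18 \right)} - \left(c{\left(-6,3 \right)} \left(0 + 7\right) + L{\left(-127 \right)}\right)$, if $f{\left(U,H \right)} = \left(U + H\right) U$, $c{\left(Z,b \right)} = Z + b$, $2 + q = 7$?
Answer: $\frac{36557}{1925} \approx 18.991$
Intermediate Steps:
$q = 5$ ($q = -2 + 7 = 5$)
$f{\left(U,H \right)} = U \left(H + U\right)$ ($f{\left(U,H \right)} = \left(H + U\right) U = U \left(H + U\right)$)
$L{\left(X \right)} = - \frac{X}{77}$ ($L{\left(X \right)} = X \left(- \frac{1}{77}\right) = - \frac{X}{77}$)
$m{\left(Q \right)} = \frac{Q}{50}$ ($m{\left(Q \right)} = \frac{Q}{\left(-10\right) \left(5 - 10\right)} = \frac{Q}{\left(-10\right) \left(-5\right)} = \frac{Q}{50}$)
$m{\left(-18 \right)} - \left(c{\left(-6,3 \right)} \left(0 + 7\right) + L{\left(-127 \right)}\right) = \frac{1}{50} \left(-18\right) - \left(\left(-6 + 3\right) \left(0 + 7\right) - - \frac{127}{77}\right) = - \frac{9}{25} - \left(\left(-3\right) 7 + \frac{127}{77}\right) = - \frac{9}{25} - \left(-21 + \frac{127}{77}\right) = - \frac{9}{25} - - \frac{1490}{77} = - \frac{9}{25} + \frac{1490}{77} = \frac{36557}{1925}$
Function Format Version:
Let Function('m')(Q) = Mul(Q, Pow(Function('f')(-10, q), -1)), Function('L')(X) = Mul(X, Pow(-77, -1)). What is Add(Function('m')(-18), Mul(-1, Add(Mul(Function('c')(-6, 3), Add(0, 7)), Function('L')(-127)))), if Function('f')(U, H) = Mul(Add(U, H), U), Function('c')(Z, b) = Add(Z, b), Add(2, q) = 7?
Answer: Rational(36557, 1925) ≈ 18.991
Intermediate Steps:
q = 5 (q = Add(-2, 7) = 5)
Function('f')(U, H) = Mul(U, Add(H, U)) (Function('f')(U, H) = Mul(Add(H, U), U) = Mul(U, Add(H, U)))
Function('L')(X) = Mul(Rational(-1, 77), X) (Function('L')(X) = Mul(X, Rational(-1, 77)) = Mul(Rational(-1, 77), X))
Function('m')(Q) = Mul(Rational(1, 50), Q) (Function('m')(Q) = Mul(Q, Pow(Mul(-10, Add(5, -10)), -1)) = Mul(Q, Pow(Mul(-10, -5), -1)) = Mul(Q, Pow(50, -1)) = Mul(Q, Rational(1, 50)) = Mul(Rational(1, 50), Q))
Add(Function('m')(-18), Mul(-1, Add(Mul(Function('c')(-6, 3), Add(0, 7)), Function('L')(-127)))) = Add(Mul(Rational(1, 50), -18), Mul(-1, Add(Mul(Add(-6, 3), Add(0, 7)), Mul(Rational(-1, 77), -127)))) = Add(Rational(-9, 25), Mul(-1, Add(Mul(-3, 7), Rational(127, 77)))) = Add(Rational(-9, 25), Mul(-1, Add(-21, Rational(127, 77)))) = Add(Rational(-9, 25), Mul(-1, Rational(-1490, 77))) = Add(Rational(-9, 25), Rational(1490, 77)) = Rational(36557, 1925)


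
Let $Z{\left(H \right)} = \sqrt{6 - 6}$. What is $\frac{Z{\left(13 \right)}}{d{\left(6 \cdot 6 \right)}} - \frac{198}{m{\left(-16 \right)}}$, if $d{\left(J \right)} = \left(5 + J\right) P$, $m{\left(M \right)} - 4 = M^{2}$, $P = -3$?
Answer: $- \frac{99}{130} \approx -0.76154$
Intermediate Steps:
$m{\left(M \right)} = 4 + M^{2}$
$d{\left(J \right)} = -15 - 3 J$ ($d{\left(J \right)} = \left(5 + J\right) \left(-3\right) = -15 - 3 J$)
$Z{\left(H \right)} = 0$ ($Z{\left(H \right)} = \sqrt{0} = 0$)
$\frac{Z{\left(13 \right)}}{d{\left(6 \cdot 6 \right)}} - \frac{198}{m{\left(-16 \right)}} = \frac{0}{-15 - 3 \cdot 6 \cdot 6} - \frac{198}{4 + \left(-16\right)^{2}} = \frac{0}{-15 - 108} - \frac{198}{4 + 256} = \frac{0}{-15 - 108} - \frac{198}{260} = \frac{0}{-123} - \frac{99}{130} = 0 \left(- \frac{1}{123}\right) - \frac{99}{130} = 0 - \frac{99}{130} = - \frac{99}{130}$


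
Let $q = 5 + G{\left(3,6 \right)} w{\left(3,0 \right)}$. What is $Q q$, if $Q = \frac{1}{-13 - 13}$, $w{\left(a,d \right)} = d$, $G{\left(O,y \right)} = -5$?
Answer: $- \frac{5}{26} \approx -0.19231$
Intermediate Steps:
$Q = - \frac{1}{26}$ ($Q = \frac{1}{-13 - 13} = \frac{1}{-26} = - \frac{1}{26} \approx -0.038462$)
$q = 5$ ($q = 5 - 0 = 5 + 0 = 5$)
$Q q = \left(- \frac{1}{26}\right) 5 = - \frac{5}{26}$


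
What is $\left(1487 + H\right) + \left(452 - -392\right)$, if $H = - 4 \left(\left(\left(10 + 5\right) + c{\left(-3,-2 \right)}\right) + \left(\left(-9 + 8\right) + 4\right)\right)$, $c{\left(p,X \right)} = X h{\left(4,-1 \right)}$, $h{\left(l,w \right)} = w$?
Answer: $2251$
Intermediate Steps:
$c{\left(p,X \right)} = - X$ ($c{\left(p,X \right)} = X \left(-1\right) = - X$)
$H = -80$ ($H = - 4 \left(\left(\left(10 + 5\right) - -2\right) + \left(\left(-9 + 8\right) + 4\right)\right) = - 4 \left(\left(15 + 2\right) + \left(-1 + 4\right)\right) = - 4 \left(17 + 3\right) = \left(-4\right) 20 = -80$)
$\left(1487 + H\right) + \left(452 - -392\right) = \left(1487 - 80\right) + \left(452 - -392\right) = 1407 + \left(452 + 392\right) = 1407 + 844 = 2251$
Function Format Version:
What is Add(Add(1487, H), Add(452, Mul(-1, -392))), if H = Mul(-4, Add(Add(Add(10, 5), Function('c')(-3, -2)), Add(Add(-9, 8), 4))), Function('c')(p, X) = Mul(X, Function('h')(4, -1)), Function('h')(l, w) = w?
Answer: 2251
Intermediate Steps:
Function('c')(p, X) = Mul(-1, X) (Function('c')(p, X) = Mul(X, -1) = Mul(-1, X))
H = -80 (H = Mul(-4, Add(Add(Add(10, 5), Mul(-1, -2)), Add(Add(-9, 8), 4))) = Mul(-4, Add(Add(15, 2), Add(-1, 4))) = Mul(-4, Add(17, 3)) = Mul(-4, 20) = -80)
Add(Add(1487, H), Add(452, Mul(-1, -392))) = Add(Add(1487, -80), Add(452, Mul(-1, -392))) = Add(1407, Add(452, 392)) = Add(1407, 844) = 2251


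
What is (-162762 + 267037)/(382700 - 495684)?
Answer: -104275/112984 ≈ -0.92292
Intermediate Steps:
(-162762 + 267037)/(382700 - 495684) = 104275/(-112984) = 104275*(-1/112984) = -104275/112984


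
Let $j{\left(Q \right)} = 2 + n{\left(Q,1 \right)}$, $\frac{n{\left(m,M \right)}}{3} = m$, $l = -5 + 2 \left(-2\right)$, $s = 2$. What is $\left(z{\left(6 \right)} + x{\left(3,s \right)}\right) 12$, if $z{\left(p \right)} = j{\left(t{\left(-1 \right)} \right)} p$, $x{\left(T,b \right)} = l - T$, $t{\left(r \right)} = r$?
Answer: $-216$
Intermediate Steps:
$l = -9$ ($l = -5 - 4 = -9$)
$n{\left(m,M \right)} = 3 m$
$x{\left(T,b \right)} = -9 - T$
$j{\left(Q \right)} = 2 + 3 Q$
$z{\left(p \right)} = - p$ ($z{\left(p \right)} = \left(2 + 3 \left(-1\right)\right) p = \left(2 - 3\right) p = - p$)
$\left(z{\left(6 \right)} + x{\left(3,s \right)}\right) 12 = \left(\left(-1\right) 6 - 12\right) 12 = \left(-6 - 12\right) 12 = \left(-18\right) 12 = -216$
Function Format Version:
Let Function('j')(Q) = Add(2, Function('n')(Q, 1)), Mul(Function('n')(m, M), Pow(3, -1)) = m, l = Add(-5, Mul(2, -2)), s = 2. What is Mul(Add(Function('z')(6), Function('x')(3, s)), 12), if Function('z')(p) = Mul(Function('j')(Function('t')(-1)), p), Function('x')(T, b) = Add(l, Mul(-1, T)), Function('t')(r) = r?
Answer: -216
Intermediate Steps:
l = -9 (l = Add(-5, -4) = -9)
Function('n')(m, M) = Mul(3, m)
Function('x')(T, b) = Add(-9, Mul(-1, T))
Function('j')(Q) = Add(2, Mul(3, Q))
Function('z')(p) = Mul(-1, p) (Function('z')(p) = Mul(Add(2, Mul(3, -1)), p) = Mul(Add(2, -3), p) = Mul(-1, p))
Mul(Add(Function('z')(6), Function('x')(3, s)), 12) = Mul(Add(Mul(-1, 6), Add(-9, Mul(-1, 3))), 12) = Mul(Add(-6, Add(-9, -3)), 12) = Mul(Add(-6, -12), 12) = Mul(-18, 12) = -216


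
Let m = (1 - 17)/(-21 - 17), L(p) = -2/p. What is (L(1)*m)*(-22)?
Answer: 352/19 ≈ 18.526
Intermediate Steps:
m = 8/19 (m = -16/(-38) = -16*(-1/38) = 8/19 ≈ 0.42105)
(L(1)*m)*(-22) = (-2/1*(8/19))*(-22) = (-2*1*(8/19))*(-22) = -2*8/19*(-22) = -16/19*(-22) = 352/19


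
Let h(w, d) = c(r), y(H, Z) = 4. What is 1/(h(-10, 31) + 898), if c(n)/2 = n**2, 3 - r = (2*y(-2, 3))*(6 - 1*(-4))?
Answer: 1/12756 ≈ 7.8394e-5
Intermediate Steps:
r = -77 (r = 3 - 2*4*(6 - 1*(-4)) = 3 - 8*(6 + 4) = 3 - 8*10 = 3 - 1*80 = 3 - 80 = -77)
c(n) = 2*n**2
h(w, d) = 11858 (h(w, d) = 2*(-77)**2 = 2*5929 = 11858)
1/(h(-10, 31) + 898) = 1/(11858 + 898) = 1/12756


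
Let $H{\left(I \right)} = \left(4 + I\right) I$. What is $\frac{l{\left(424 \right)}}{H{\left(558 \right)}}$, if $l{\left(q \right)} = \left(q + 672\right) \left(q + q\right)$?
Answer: $\frac{232352}{78399} \approx 2.9637$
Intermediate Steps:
$H{\left(I \right)} = I \left(4 + I\right)$
$l{\left(q \right)} = 2 q \left(672 + q\right)$ ($l{\left(q \right)} = \left(672 + q\right) 2 q = 2 q \left(672 + q\right)$)
$\frac{l{\left(424 \right)}}{H{\left(558 \right)}} = \frac{2 \cdot 424 \left(672 + 424\right)}{558 \left(4 + 558\right)} = \frac{2 \cdot 424 \cdot 1096}{558 \cdot 562} = \frac{929408}{313596} = 929408 \cdot \frac{1}{313596} = \frac{232352}{78399}$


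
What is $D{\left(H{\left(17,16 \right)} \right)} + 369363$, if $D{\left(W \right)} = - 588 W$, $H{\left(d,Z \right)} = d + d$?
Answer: $349371$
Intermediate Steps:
$H{\left(d,Z \right)} = 2 d$
$D{\left(H{\left(17,16 \right)} \right)} + 369363 = - 588 \cdot 2 \cdot 17 + 369363 = \left(-588\right) 34 + 369363 = -19992 + 369363 = 349371$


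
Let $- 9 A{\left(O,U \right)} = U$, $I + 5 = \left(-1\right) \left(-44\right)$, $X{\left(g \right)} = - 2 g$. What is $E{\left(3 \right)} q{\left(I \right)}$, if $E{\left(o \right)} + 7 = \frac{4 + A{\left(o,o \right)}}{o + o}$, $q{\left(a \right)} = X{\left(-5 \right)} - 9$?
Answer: $- \frac{115}{18} \approx -6.3889$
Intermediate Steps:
$I = 39$ ($I = -5 - -44 = -5 + 44 = 39$)
$A{\left(O,U \right)} = - \frac{U}{9}$
$q{\left(a \right)} = 1$ ($q{\left(a \right)} = \left(-2\right) \left(-5\right) - 9 = 10 - 9 = 1$)
$E{\left(o \right)} = -7 + \frac{4 - \frac{o}{9}}{2 o}$ ($E{\left(o \right)} = -7 + \frac{4 - \frac{o}{9}}{o + o} = -7 + \frac{4 - \frac{o}{9}}{2 o}$)
$E{\left(3 \right)} q{\left(I \right)} = \left(- \frac{127}{18} + \frac{2}{3}\right) 1 = \left(- \frac{115}{18}\right) 1 = - \frac{115}{18}$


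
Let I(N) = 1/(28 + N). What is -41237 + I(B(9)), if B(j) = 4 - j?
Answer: -948450/23 ≈ -41237.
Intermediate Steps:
-41237 + I(B(9)) = -41237 + 1/(28 + (4 - 1*9)) = -41237 + 1/(28 + (4 - 9)) = -41237 + 1/(28 - 5) = -41237 + 1/23 = -948450/23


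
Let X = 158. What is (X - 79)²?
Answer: 6241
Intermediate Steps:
(X - 79)² = (158 - 79)² = 79² = 6241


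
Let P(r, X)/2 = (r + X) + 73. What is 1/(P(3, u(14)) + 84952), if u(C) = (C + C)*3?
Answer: 1/85272 ≈ 1.1727e-5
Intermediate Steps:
u(C) = 6*C (u(C) = (2*C)*3 = 6*C)
P(r, X) = 146 + 2*X + 2*r (P(r, X) = 2*((r + X) + 73) = 2*((X + r) + 73) = 2*(73 + X + r) = 146 + 2*X + 2*r)
1/(P(3, u(14)) + 84952) = 1/((146 + 2*(6*14) + 2*3) + 84952) = 1/((146 + 2*84 + 6) + 84952) = 1/((146 + 168 + 6) + 84952) = 1/(320 + 84952) = 1/85272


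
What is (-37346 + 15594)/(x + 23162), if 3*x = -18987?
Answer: -21752/16833 ≈ -1.2922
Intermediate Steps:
x = -6329 (x = (⅓)*(-18987) = -6329)
(-37346 + 15594)/(x + 23162) = (-37346 + 15594)/(-6329 + 23162) = -21752/16833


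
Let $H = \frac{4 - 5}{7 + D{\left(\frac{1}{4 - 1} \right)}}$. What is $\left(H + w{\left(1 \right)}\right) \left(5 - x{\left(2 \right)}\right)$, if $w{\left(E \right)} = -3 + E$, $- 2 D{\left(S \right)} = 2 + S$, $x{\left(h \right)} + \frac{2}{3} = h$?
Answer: $- \frac{836}{105} \approx -7.9619$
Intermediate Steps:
$x{\left(h \right)} = - \frac{2}{3} + h$
$D{\left(S \right)} = -1 - \frac{S}{2}$ ($D{\left(S \right)} = - \frac{2 + S}{2} = -1 - \frac{S}{2}$)
$H = - \frac{6}{35}$ ($H = \frac{4 - 5}{7 - \left(1 + \frac{1}{2 \left(4 - 1\right)}\right)} = - \frac{1}{7 - \left(1 + \frac{1}{2 \cdot 3}\right)} = - \frac{1}{7 - \frac{7}{6}} = - \frac{1}{\frac{35}{6}} = \left(-1\right) \frac{6}{35} = - \frac{6}{35} \approx -0.17143$)
$\left(H + w{\left(1 \right)}\right) \left(5 - x{\left(2 \right)}\right) = \left(- \frac{6}{35} + \left(-3 + 1\right)\right) \left(5 - \left(- \frac{2}{3} + 2\right)\right) = \left(- \frac{6}{35} - 2\right) \left(5 - \frac{4}{3}\right) = - \frac{76 \left(5 - \frac{4}{3}\right)}{35} = \left(- \frac{76}{35}\right) \frac{11}{3} = - \frac{836}{105}$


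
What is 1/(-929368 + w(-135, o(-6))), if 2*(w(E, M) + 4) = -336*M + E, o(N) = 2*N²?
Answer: -2/1883071 ≈ -1.0621e-6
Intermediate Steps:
w(E, M) = -4 + E/2 - 168*M (w(E, M) = -4 + (-336*M + E)/2 = -4 + (E - 336*M)/2 = -4 + (E/2 - 168*M) = -4 + E/2 - 168*M)
1/(-929368 + w(-135, o(-6))) = 1/(-929368 + (-4 + (½)*(-135) - 336*(-6)²)) = 1/(-929368 + (-4 - 135/2 - 336*36)) = 1/(-929368 + (-4 - 135/2 - 168*72)) = 1/(-929368 + (-4 - 135/2 - 12096)) = 1/(-929368 - 24335/2) = 1/(-1883071/2) = -2/1883071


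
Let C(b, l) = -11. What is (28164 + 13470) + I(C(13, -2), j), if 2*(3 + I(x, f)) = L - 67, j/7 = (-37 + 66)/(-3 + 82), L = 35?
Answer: 41615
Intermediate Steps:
j = 203/79 (j = 7*((-37 + 66)/(-3 + 82)) = 7*(29/79) = 203/79 ≈ 2.5696)
I(x, f) = -19 (I(x, f) = -3 + (35 - 67)/2 = -3 + (1/2)*(-32) = -3 - 16 = -19)
(28164 + 13470) + I(C(13, -2), j) = (28164 + 13470) - 19 = 41634 - 19 = 41615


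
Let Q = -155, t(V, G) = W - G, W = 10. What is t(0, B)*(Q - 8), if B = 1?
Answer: -1467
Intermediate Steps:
t(V, G) = 10 - G
t(0, B)*(Q - 8) = (10 - 1*1)*(-155 - 8) = (10 - 1)*(-163) = 9*(-163) = -1467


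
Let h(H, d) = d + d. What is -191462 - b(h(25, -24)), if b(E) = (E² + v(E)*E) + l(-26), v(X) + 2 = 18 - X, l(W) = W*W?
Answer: -191370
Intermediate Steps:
h(H, d) = 2*d
l(W) = W²
v(X) = 16 - X (v(X) = -2 + (18 - X) = 16 - X)
b(E) = 676 + E² + E*(16 - E) (b(E) = (E² + (16 - E)*E) + (-26)² = (E² + E*(16 - E)) + 676 = 676 + E² + E*(16 - E))
-191462 - b(h(25, -24)) = -191462 - (676 + 16*(2*(-24))) = -191462 - (676 + 16*(-48)) = -191462 - (676 - 768) = -191462 - 1*(-92) = -191462 + 92 = -191370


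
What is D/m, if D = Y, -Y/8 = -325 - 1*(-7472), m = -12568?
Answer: 7147/1571 ≈ 4.5493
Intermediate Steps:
Y = -57176 (Y = -8*(-325 - 1*(-7472)) = -8*(-325 + 7472) = -8*7147 = -57176)
D = -57176
D/m = -57176/(-12568) = -57176*(-1/12568) = 7147/1571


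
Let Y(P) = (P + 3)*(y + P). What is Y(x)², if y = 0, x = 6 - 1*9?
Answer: 0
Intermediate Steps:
x = -3 (x = 6 - 9 = -3)
Y(P) = P*(3 + P) (Y(P) = (P + 3)*(0 + P) = (3 + P)*P = P*(3 + P))
Y(x)² = (-3*(3 - 3))² = (-3*0)² = 0² = 0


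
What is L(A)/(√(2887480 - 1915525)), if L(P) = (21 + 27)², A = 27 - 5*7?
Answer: 768*√107995/107995 ≈ 2.3370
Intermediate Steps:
A = -8 (A = 27 - 35 = -8)
L(P) = 2304 (L(P) = 48² = 2304)
L(A)/(√(2887480 - 1915525)) = 2304/(√(2887480 - 1915525)) = 2304/(√971955) = 2304/((3*√107995)) = 2304*(√107995/323985) = 768*√107995/107995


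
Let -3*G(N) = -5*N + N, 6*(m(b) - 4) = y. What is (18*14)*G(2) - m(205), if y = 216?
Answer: 632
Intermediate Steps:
m(b) = 40 (m(b) = 4 + (⅙)*216 = 4 + 36 = 40)
G(N) = 4*N/3 (G(N) = -(-5*N + N)/3 = -(-4)*N/3 = 4*N/3)
(18*14)*G(2) - m(205) = (18*14)*((4/3)*2) - 1*40 = 252*(8/3) - 40 = 672 - 40 = 632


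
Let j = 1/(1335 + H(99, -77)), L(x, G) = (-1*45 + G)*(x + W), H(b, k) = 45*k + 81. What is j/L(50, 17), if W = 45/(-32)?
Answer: 8/22303365 ≈ 3.5869e-7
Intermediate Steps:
W = -45/32 (W = 45*(-1/32) = -45/32 ≈ -1.4063)
H(b, k) = 81 + 45*k
L(x, G) = (-45 + G)*(-45/32 + x) (L(x, G) = (-1*45 + G)*(x - 45/32) = (-45 + G)*(-45/32 + x))
j = -1/2049 (j = 1/(1335 + (81 + 45*(-77))) = 1/(1335 + (81 - 3465)) = 1/(1335 - 3384) = 1/(-2049) = -1/2049 ≈ -0.00048804)
j/L(50, 17) = -1/(2049*(2025/32 - 45*50 - 45/32*17 + 17*50)) = -1/(2049*(2025/32 - 2250 - 765/32 + 850)) = -1/(2049*(-10885/8)) = -1/2049*(-8/10885) = 8/22303365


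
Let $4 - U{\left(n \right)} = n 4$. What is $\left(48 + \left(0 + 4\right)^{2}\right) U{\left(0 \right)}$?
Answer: $256$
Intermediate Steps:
$U{\left(n \right)} = 4 - 4 n$ ($U{\left(n \right)} = 4 - n 4 = 4 - 4 n$)
$\left(48 + \left(0 + 4\right)^{2}\right) U{\left(0 \right)} = \left(48 + \left(0 + 4\right)^{2}\right) \left(4 - 0\right) = \left(48 + 4^{2}\right) \left(4 + 0\right) = \left(48 + 16\right) 4 = 64 \cdot 4 = 256$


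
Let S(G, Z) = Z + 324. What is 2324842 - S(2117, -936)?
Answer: 2325454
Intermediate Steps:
S(G, Z) = 324 + Z
2324842 - S(2117, -936) = 2324842 - (324 - 936) = 2324842 - 1*(-612) = 2324842 + 612 = 2325454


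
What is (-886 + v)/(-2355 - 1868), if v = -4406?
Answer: 5292/4223 ≈ 1.2531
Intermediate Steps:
(-886 + v)/(-2355 - 1868) = (-886 - 4406)/(-2355 - 1868) = -5292/(-4223) = -5292*(-1/4223) = 5292/4223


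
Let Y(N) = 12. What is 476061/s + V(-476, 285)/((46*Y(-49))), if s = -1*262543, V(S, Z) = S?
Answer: -96939035/36230934 ≈ -2.6756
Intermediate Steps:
s = -262543
476061/s + V(-476, 285)/((46*Y(-49))) = 476061/(-262543) - 476/(46*12) = 476061*(-1/262543) - 476/552 = -476061/262543 - 476*1/552 = -476061/262543 - 119/138 = -96939035/36230934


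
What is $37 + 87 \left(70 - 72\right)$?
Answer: $-137$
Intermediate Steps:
$37 + 87 \left(70 - 72\right) = 37 + 87 \left(-2\right) = 37 - 174 = -137$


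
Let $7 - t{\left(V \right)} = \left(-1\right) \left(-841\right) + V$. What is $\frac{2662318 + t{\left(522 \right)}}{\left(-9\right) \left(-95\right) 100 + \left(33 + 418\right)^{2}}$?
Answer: $\frac{2660962}{288901} \approx 9.2106$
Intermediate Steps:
$t{\left(V \right)} = -834 - V$ ($t{\left(V \right)} = 7 - \left(\left(-1\right) \left(-841\right) + V\right) = 7 - \left(841 + V\right) = -834 - V$)
$\frac{2662318 + t{\left(522 \right)}}{\left(-9\right) \left(-95\right) 100 + \left(33 + 418\right)^{2}} = \frac{2662318 - 1356}{\left(-9\right) \left(-95\right) 100 + \left(33 + 418\right)^{2}} = \frac{2662318 - 1356}{855 \cdot 100 + 451^{2}} = \frac{2662318 - 1356}{85500 + 203401} = \frac{2660962}{288901}$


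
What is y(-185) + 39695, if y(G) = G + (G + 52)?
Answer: 39377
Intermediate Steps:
y(G) = 52 + 2*G (y(G) = G + (52 + G) = 52 + 2*G)
y(-185) + 39695 = (52 + 2*(-185)) + 39695 = (52 - 370) + 39695 = -318 + 39695 = 39377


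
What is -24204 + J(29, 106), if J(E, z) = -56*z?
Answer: -30140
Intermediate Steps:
-24204 + J(29, 106) = -24204 - 56*106 = -24204 - 5936 = -30140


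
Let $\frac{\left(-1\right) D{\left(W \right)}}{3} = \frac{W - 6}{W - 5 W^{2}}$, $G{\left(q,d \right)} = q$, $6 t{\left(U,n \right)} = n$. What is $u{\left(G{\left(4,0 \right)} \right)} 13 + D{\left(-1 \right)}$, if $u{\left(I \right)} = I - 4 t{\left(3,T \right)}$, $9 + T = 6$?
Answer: $\frac{149}{2} \approx 74.5$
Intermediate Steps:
$T = -3$ ($T = -9 + 6 = -3$)
$t{\left(U,n \right)} = \frac{n}{6}$
$u{\left(I \right)} = 2 + I$ ($u{\left(I \right)} = I - 4 \cdot \frac{1}{6} \left(-3\right) = I - -2 = I + 2 = 2 + I$)
$D{\left(W \right)} = - \frac{3 \left(-6 + W\right)}{W - 5 W^{2}}$ ($D{\left(W \right)} = - 3 \frac{W - 6}{W - 5 W^{2}} = - 3 \frac{-6 + W}{W - 5 W^{2}} = - \frac{3 \left(-6 + W\right)}{W - 5 W^{2}}$)
$u{\left(G{\left(4,0 \right)} \right)} 13 + D{\left(-1 \right)} = \left(2 + 4\right) 13 + \frac{3 \left(-6 - 1\right)}{\left(-1\right) \left(-1 + 5 \left(-1\right)\right)} = 6 \cdot 13 + 3 \left(-1\right) \frac{1}{-1 - 5} \left(-7\right) = 78 + 3 \left(-1\right) \frac{1}{-6} \left(-7\right) = 78 + 3 \left(-1\right) \left(- \frac{1}{6}\right) \left(-7\right) = 78 - \frac{7}{2} = \frac{149}{2}$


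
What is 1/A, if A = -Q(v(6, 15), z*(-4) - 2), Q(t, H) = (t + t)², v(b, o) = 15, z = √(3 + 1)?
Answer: -1/900 ≈ -0.0011111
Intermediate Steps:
z = 2 (z = √4 = 2)
Q(t, H) = 4*t² (Q(t, H) = (2*t)² = 4*t²)
A = -900 (A = -4*15² = -4*225 = -1*900 = -900)
1/A = 1/(-900) = -1/900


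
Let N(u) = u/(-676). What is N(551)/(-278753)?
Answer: 551/188437028 ≈ 2.9241e-6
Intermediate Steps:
N(u) = -u/676 (N(u) = u*(-1/676) = -u/676)
N(551)/(-278753) = -1/676*551/(-278753) = -551/676*(-1/278753) = 551/188437028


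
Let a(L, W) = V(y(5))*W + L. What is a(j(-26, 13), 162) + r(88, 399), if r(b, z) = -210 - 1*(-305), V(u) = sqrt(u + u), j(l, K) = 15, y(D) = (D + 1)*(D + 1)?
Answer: 110 + 972*sqrt(2) ≈ 1484.6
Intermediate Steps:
y(D) = (1 + D)**2 (y(D) = (1 + D)*(1 + D) = (1 + D)**2)
V(u) = sqrt(2)*sqrt(u) (V(u) = sqrt(2*u) = sqrt(2)*sqrt(u))
r(b, z) = 95 (r(b, z) = -210 + 305 = 95)
a(L, W) = L + 6*W*sqrt(2) (a(L, W) = (sqrt(2)*sqrt((1 + 5)**2))*W + L = (sqrt(2)*sqrt(6**2))*W + L = (sqrt(2)*sqrt(36))*W + L = (sqrt(2)*6)*W + L = (6*sqrt(2))*W + L = 6*W*sqrt(2) + L = L + 6*W*sqrt(2))
a(j(-26, 13), 162) + r(88, 399) = (15 + 6*162*sqrt(2)) + 95 = (15 + 972*sqrt(2)) + 95 = 110 + 972*sqrt(2)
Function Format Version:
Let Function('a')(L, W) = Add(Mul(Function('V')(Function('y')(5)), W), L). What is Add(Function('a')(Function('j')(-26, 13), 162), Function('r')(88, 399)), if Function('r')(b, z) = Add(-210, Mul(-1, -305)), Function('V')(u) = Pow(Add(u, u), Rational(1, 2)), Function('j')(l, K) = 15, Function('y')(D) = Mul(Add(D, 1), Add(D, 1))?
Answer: Add(110, Mul(972, Pow(2, Rational(1, 2)))) ≈ 1484.6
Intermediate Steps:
Function('y')(D) = Pow(Add(1, D), 2) (Function('y')(D) = Mul(Add(1, D), Add(1, D)) = Pow(Add(1, D), 2))
Function('V')(u) = Mul(Pow(2, Rational(1, 2)), Pow(u, Rational(1, 2))) (Function('V')(u) = Pow(Mul(2, u), Rational(1, 2)) = Mul(Pow(2, Rational(1, 2)), Pow(u, Rational(1, 2))))
Function('r')(b, z) = 95 (Function('r')(b, z) = Add(-210, 305) = 95)
Function('a')(L, W) = Add(L, Mul(6, W, Pow(2, Rational(1, 2)))) (Function('a')(L, W) = Add(Mul(Mul(Pow(2, Rational(1, 2)), Pow(Pow(Add(1, 5), 2), Rational(1, 2))), W), L) = Add(Mul(Mul(Pow(2, Rational(1, 2)), Pow(Pow(6, 2), Rational(1, 2))), W), L) = Add(Mul(Mul(Pow(2, Rational(1, 2)), Pow(36, Rational(1, 2))), W), L) = Add(Mul(Mul(Pow(2, Rational(1, 2)), 6), W), L) = Add(Mul(Mul(6, Pow(2, Rational(1, 2))), W), L) = Add(Mul(6, W, Pow(2, Rational(1, 2))), L) = Add(L, Mul(6, W, Pow(2, Rational(1, 2)))))
Add(Function('a')(Function('j')(-26, 13), 162), Function('r')(88, 399)) = Add(Add(15, Mul(6, 162, Pow(2, Rational(1, 2)))), 95) = Add(Add(15, Mul(972, Pow(2, Rational(1, 2)))), 95) = Add(110, Mul(972, Pow(2, Rational(1, 2))))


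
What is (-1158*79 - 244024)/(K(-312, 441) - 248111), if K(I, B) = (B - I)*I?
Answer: 335506/483047 ≈ 0.69456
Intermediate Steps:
K(I, B) = I*(B - I)
(-1158*79 - 244024)/(K(-312, 441) - 248111) = (-1158*79 - 244024)/(-312*(441 - 1*(-312)) - 248111) = (-91482 - 244024)/(-312*(441 + 312) - 248111) = -335506/(-312*753 - 248111) = -335506/(-234936 - 248111) = -335506/(-483047) = -335506*(-1/483047) = 335506/483047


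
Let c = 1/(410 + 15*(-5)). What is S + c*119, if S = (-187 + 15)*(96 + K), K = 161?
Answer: -14808221/335 ≈ -44204.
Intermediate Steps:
c = 1/335 (c = 1/(410 - 75) = 1/335 ≈ 0.0029851)
S = -44204 (S = (-187 + 15)*(96 + 161) = -172*257 = -44204)
S + c*119 = -44204 + (1/335)*119 = -44204 + 119/335 = -14808221/335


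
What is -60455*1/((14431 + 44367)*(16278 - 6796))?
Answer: -60455/557522636 ≈ -0.00010844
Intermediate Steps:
-60455*1/((14431 + 44367)*(16278 - 6796)) = -60455/(58798*9482) = -60455/557522636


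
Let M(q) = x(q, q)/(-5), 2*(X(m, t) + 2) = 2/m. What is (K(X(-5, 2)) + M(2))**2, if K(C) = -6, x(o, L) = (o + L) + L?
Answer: 1296/25 ≈ 51.840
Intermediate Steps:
x(o, L) = o + 2*L (x(o, L) = (L + o) + L = o + 2*L)
X(m, t) = -2 + 1/m (X(m, t) = -2 + (2/m)/2 = -2 + 1/m)
M(q) = -3*q/5 (M(q) = (q + 2*q)/(-5) = (3*q)*(-1/5) = -3*q/5)
(K(X(-5, 2)) + M(2))**2 = (-6 - 3/5*2)**2 = (-6 - 6/5)**2 = (-36/5)**2 = 1296/25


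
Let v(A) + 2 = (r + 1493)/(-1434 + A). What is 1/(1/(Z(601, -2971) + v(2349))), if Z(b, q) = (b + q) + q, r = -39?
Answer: -4887391/915 ≈ -5341.4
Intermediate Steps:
v(A) = -2 + 1454/(-1434 + A) (v(A) = -2 + (-39 + 1493)/(-1434 + A) = -2 + 1454/(-1434 + A))
Z(b, q) = b + 2*q
1/(1/(Z(601, -2971) + v(2349))) = 1/(1/((601 + 2*(-2971)) + 2*(2161 - 1*2349)/(-1434 + 2349))) = 1/(1/((601 - 5942) + 2*(2161 - 2349)/915)) = 1/(1/(-5341 + 2*(1/915)*(-188))) = 1/(1/(-5341 - 376/915)) = 1/(1/(-4887391/915)) = 1/(-915/4887391) = -4887391/915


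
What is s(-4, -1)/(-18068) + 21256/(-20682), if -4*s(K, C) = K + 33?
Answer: -767806927/747364752 ≈ -1.0274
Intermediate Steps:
s(K, C) = -33/4 - K/4 (s(K, C) = -(K + 33)/4 = -(33 + K)/4 = -33/4 - K/4)
s(-4, -1)/(-18068) + 21256/(-20682) = (-33/4 - ¼*(-4))/(-18068) + 21256/(-20682) = (-33/4 + 1)*(-1/18068) + 21256*(-1/20682) = -29/4*(-1/18068) - 10628/10341 = 29/72272 - 10628/10341 = -767806927/747364752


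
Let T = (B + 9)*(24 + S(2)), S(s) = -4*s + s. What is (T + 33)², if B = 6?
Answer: 91809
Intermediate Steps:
S(s) = -3*s
T = 270 (T = (6 + 9)*(24 - 3*2) = 15*(24 - 6) = 15*18 = 270)
(T + 33)² = (270 + 33)² = 303² = 91809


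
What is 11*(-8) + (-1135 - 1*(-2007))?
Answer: 784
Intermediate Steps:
11*(-8) + (-1135 - 1*(-2007)) = -88 + (-1135 + 2007) = -88 + 872 = 784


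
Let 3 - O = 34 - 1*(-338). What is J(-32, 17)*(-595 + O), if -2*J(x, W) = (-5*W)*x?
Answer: 1311040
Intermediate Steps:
J(x, W) = 5*W*x/2 (J(x, W) = -(-5*W)*x/2 = -(-5)*W*x/2 = 5*W*x/2)
O = -369 (O = 3 - (34 - 1*(-338)) = 3 - (34 + 338) = 3 - 1*372 = 3 - 372 = -369)
J(-32, 17)*(-595 + O) = ((5/2)*17*(-32))*(-595 - 369) = -1360*(-964) = 1311040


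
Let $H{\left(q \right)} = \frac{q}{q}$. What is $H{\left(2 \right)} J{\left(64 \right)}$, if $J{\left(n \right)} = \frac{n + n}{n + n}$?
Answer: $1$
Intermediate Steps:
$H{\left(q \right)} = 1$
$J{\left(n \right)} = 1$ ($J{\left(n \right)} = \frac{2 n}{2 n} = 2 n \frac{1}{2 n} = 1$)
$H{\left(2 \right)} J{\left(64 \right)} = 1 \cdot 1 = 1$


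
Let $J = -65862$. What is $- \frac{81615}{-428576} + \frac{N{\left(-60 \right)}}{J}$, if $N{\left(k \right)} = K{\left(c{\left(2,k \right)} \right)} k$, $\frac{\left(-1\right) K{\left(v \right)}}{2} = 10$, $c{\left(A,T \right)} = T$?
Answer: $\frac{810172655}{4704478752} \approx 0.17221$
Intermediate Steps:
$K{\left(v \right)} = -20$ ($K{\left(v \right)} = \left(-2\right) 10 = -20$)
$N{\left(k \right)} = - 20 k$
$- \frac{81615}{-428576} + \frac{N{\left(-60 \right)}}{J} = - \frac{81615}{-428576} + \frac{\left(-20\right) \left(-60\right)}{-65862} = \left(-81615\right) \left(- \frac{1}{428576}\right) + 1200 \left(- \frac{1}{65862}\right) = \frac{81615}{428576} - \frac{200}{10977} = \frac{810172655}{4704478752}$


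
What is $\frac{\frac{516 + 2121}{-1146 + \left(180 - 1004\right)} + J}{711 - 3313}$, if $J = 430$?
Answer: $- \frac{844463}{5125940} \approx -0.16474$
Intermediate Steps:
$\frac{\frac{516 + 2121}{-1146 + \left(180 - 1004\right)} + J}{711 - 3313} = \frac{\frac{516 + 2121}{-1146 + \left(180 - 1004\right)} + 430}{711 - 3313} = \frac{\frac{2637}{-1146 - 824} + 430}{-2602} = \left(\frac{2637}{-1970} + 430\right) \left(- \frac{1}{2602}\right) = \left(2637 \left(- \frac{1}{1970}\right) + 430\right) \left(- \frac{1}{2602}\right) = \left(- \frac{2637}{1970} + 430\right) \left(- \frac{1}{2602}\right) = \frac{844463}{1970} \left(- \frac{1}{2602}\right) = - \frac{844463}{5125940}$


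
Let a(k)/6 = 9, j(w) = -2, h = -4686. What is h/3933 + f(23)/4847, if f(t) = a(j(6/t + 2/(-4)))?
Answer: -7500220/6354417 ≈ -1.1803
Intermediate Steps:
a(k) = 54 (a(k) = 6*9 = 54)
f(t) = 54
h/3933 + f(23)/4847 = -4686/3933 + 54/4847 = -4686*1/3933 + 54*(1/4847) = -1562/1311 + 54/4847 = -7500220/6354417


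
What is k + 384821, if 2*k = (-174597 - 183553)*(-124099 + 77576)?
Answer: 8331491046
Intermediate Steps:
k = 8331106225 (k = ((-174597 - 183553)*(-124099 + 77576))/2 = (-358150*(-46523))/2 = (½)*16662212450 = 8331106225)
k + 384821 = 8331106225 + 384821 = 8331491046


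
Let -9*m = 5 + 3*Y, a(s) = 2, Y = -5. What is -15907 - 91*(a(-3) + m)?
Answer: -145711/9 ≈ -16190.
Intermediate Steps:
m = 10/9 (m = -(5 + 3*(-5))/9 = -(5 - 15)/9 = -⅑*(-10) = 10/9 ≈ 1.1111)
-15907 - 91*(a(-3) + m) = -15907 - 91*(2 + 10/9) = -15907 - 91*28/9 = -15907 - 1*2548/9 = -15907 - 2548/9 = -145711/9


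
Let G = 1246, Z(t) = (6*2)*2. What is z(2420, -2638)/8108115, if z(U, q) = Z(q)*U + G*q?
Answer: -3228868/8108115 ≈ -0.39823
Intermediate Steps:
Z(t) = 24 (Z(t) = 12*2 = 24)
z(U, q) = 24*U + 1246*q
z(2420, -2638)/8108115 = (24*2420 + 1246*(-2638))/8108115 = (58080 - 3286948)*(1/8108115) = -3228868*1/8108115 = -3228868/8108115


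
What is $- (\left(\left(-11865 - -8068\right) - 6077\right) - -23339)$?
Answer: $-13465$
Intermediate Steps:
$- (\left(\left(-11865 - -8068\right) - 6077\right) - -23339) = - (\left(\left(-11865 + 8068\right) - 6077\right) + 23339) = - (\left(-3797 - 6077\right) + 23339) = - (-9874 + 23339) = \left(-1\right) 13465 = -13465$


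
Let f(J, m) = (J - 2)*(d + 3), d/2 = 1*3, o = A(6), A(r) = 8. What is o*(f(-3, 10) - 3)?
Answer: -384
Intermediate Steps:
o = 8
d = 6 (d = 2*(1*3) = 2*3 = 6)
f(J, m) = -18 + 9*J (f(J, m) = (J - 2)*(6 + 3) = (-2 + J)*9 = -18 + 9*J)
o*(f(-3, 10) - 3) = 8*((-18 + 9*(-3)) - 3) = 8*((-18 - 27) - 3) = 8*(-45 - 3) = 8*(-48) = -384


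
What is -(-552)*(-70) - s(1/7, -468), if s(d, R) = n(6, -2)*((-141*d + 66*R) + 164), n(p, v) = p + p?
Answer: 2312028/7 ≈ 3.3029e+5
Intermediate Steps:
n(p, v) = 2*p
s(d, R) = 1968 - 1692*d + 792*R (s(d, R) = (2*6)*((-141*d + 66*R) + 164) = 12*(164 - 141*d + 66*R) = 1968 - 1692*d + 792*R)
-(-552)*(-70) - s(1/7, -468) = -(-552)*(-70) - (1968 - 1692/7 + 792*(-468)) = -552*70 - (1968 - 1692*⅐ - 370656) = -38640 - (1968 - 1692/7 - 370656) = -38640 - 1*(-2582508/7) = -38640 + 2582508/7 = 2312028/7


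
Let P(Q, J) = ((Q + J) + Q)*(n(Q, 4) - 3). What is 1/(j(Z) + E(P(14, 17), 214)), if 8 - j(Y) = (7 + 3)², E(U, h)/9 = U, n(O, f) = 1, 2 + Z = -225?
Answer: -1/902 ≈ -0.0011086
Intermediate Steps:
Z = -227 (Z = -2 - 225 = -227)
P(Q, J) = -4*Q - 2*J (P(Q, J) = ((Q + J) + Q)*(1 - 3) = ((J + Q) + Q)*(-2) = (J + 2*Q)*(-2) = -4*Q - 2*J)
E(U, h) = 9*U
j(Y) = -92 (j(Y) = 8 - (7 + 3)² = 8 - 1*10² = 8 - 1*100 = 8 - 100 = -92)
1/(j(Z) + E(P(14, 17), 214)) = 1/(-92 + 9*(-4*14 - 2*17)) = 1/(-92 + 9*(-56 - 34)) = 1/(-92 + 9*(-90)) = 1/(-92 - 810) = 1/(-902) = -1/902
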